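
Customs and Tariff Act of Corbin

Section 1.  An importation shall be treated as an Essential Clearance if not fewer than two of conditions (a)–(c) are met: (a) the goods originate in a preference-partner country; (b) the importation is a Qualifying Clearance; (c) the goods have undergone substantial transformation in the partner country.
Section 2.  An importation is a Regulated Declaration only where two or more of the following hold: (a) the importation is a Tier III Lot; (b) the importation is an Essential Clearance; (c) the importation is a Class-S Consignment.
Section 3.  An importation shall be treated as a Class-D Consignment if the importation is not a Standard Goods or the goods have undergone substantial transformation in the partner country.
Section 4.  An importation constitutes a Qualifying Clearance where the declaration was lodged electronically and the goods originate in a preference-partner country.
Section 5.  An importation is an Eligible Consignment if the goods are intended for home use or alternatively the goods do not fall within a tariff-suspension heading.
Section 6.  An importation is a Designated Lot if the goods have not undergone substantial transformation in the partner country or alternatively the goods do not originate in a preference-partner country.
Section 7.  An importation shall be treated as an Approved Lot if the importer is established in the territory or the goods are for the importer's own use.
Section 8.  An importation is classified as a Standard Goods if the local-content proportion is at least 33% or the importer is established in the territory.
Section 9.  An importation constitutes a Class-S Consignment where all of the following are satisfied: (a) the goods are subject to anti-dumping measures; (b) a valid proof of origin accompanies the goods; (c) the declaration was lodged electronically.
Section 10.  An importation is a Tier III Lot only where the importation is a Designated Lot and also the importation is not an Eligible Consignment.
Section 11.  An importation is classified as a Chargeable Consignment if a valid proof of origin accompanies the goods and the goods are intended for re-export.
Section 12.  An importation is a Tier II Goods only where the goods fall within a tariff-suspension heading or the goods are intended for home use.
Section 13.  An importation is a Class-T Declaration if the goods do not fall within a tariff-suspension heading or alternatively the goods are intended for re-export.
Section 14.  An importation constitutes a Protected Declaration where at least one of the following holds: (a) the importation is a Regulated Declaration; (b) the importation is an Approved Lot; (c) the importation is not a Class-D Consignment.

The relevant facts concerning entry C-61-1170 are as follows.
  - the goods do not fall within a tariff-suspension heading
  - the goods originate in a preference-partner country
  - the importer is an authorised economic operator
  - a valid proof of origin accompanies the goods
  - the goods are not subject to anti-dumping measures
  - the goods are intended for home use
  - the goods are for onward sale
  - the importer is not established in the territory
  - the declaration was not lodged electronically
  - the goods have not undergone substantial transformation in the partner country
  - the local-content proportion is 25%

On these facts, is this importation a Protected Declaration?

section 6 — Designated Lot: [the goods have not undergone substantial transformation in the partner country? yes] OR [the goods do not originate in a preference-partner country? no] → satisfied.
section 5 — Eligible Consignment: [the goods are intended for home use? yes] OR [the goods do not fall within a tariff-suspension heading? yes] → satisfied.
section 10 — Tier III Lot: [Designated Lot (section 6)? yes] AND [not an Eligible Consignment (section 5)? no] → not satisfied.
section 4 — Qualifying Clearance: [the declaration was lodged electronically? no] AND [the goods originate in a preference-partner country? yes] → not satisfied.
section 1 — Essential Clearance: the goods originate in a preference-partner country? yes; Qualifying Clearance (section 4)? no; the goods have undergone substantial transformation in the partner country? no — 1 of 3 hold (need ≥2) → not satisfied.
section 9 — Class-S Consignment: [the goods are subject to anti-dumping measures? no] AND [a valid proof of origin accompanies the goods? yes] AND [the declaration was lodged electronically? no] → not satisfied.
section 2 — Regulated Declaration: Tier III Lot (section 10)? no; Essential Clearance (section 1)? no; Class-S Consignment (section 9)? no — 0 of 3 hold (need ≥2) → not satisfied.
section 7 — Approved Lot: [the importer is established in the territory? no] OR [the goods are for the importer's own use? no] → not satisfied.
section 8 — Standard Goods: [local-content proportion: 25% ≥ 33%? no] OR [the importer is established in the territory? no] → not satisfied.
section 3 — Class-D Consignment: [not a Standard Goods (section 8)? yes] OR [the goods have undergone substantial transformation in the partner country? no] → satisfied.
section 14 — Protected Declaration: [Regulated Declaration (section 2)? no] OR [Approved Lot (section 7)? no] OR [not a Class-D Consignment (section 3)? no] → not satisfied.

No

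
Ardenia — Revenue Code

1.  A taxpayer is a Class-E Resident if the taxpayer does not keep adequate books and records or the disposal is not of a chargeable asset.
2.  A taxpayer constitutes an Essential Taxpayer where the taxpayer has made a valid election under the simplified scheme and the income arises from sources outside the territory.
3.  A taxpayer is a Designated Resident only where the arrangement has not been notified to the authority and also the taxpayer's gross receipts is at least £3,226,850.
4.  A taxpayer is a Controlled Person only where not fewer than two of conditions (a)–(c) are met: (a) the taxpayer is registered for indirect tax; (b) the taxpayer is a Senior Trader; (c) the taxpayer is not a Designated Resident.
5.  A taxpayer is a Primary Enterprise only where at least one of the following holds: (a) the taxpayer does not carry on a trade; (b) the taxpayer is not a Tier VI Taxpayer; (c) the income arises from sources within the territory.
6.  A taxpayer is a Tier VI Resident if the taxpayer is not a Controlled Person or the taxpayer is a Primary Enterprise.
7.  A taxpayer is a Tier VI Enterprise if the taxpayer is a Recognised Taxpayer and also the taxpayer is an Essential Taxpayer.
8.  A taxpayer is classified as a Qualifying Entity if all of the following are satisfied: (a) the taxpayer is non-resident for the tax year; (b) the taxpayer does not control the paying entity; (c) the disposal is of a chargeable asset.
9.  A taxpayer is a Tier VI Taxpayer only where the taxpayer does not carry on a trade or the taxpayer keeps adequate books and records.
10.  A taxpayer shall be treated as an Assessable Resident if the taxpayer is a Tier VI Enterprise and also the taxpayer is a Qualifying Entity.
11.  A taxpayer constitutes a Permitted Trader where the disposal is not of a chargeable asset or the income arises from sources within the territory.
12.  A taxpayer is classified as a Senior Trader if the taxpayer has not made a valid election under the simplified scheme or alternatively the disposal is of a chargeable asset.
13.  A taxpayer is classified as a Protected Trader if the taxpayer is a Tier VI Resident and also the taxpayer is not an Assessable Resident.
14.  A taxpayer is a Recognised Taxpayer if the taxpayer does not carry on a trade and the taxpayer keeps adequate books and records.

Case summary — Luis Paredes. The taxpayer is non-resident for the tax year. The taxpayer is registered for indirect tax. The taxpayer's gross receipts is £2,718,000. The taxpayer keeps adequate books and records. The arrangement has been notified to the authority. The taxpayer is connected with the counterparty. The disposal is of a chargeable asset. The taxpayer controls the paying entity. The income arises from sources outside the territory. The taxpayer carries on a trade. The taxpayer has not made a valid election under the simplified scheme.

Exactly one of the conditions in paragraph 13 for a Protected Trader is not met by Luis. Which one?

paragraph 12 — Senior Trader: [the taxpayer has not made a valid election under the simplified scheme? yes] OR [the disposal is of a chargeable asset? yes] → satisfied.
paragraph 3 — Designated Resident: [the arrangement has not been notified to the authority? no] AND [taxpayer's gross receipts: £2,718,000 ≥ £3,226,850? no] → not satisfied.
paragraph 4 — Controlled Person: the taxpayer is registered for indirect tax? yes; Senior Trader (paragraph 12)? yes; not a Designated Resident (paragraph 3)? yes — 3 of 3 hold (need ≥2) → satisfied.
paragraph 9 — Tier VI Taxpayer: [the taxpayer does not carry on a trade? no] OR [the taxpayer keeps adequate books and records? yes] → satisfied.
paragraph 5 — Primary Enterprise: [the taxpayer does not carry on a trade? no] OR [not a Tier VI Taxpayer (paragraph 9)? no] OR [the income arises from sources within the territory? no] → not satisfied.
paragraph 6 — Tier VI Resident: [not a Controlled Person (paragraph 4)? no] OR [Primary Enterprise (paragraph 5)? no] → not satisfied.
paragraph 14 — Recognised Taxpayer: [the taxpayer does not carry on a trade? no] AND [the taxpayer keeps adequate books and records? yes] → not satisfied.
paragraph 2 — Essential Taxpayer: [the taxpayer has made a valid election under the simplified scheme? no] AND [the income arises from sources outside the territory? yes] → not satisfied.
paragraph 7 — Tier VI Enterprise: [Recognised Taxpayer (paragraph 14)? no] AND [Essential Taxpayer (paragraph 2)? no] → not satisfied.
paragraph 8 — Qualifying Entity: [the taxpayer is non-resident for the tax year? yes] AND [the taxpayer does not control the paying entity? no] AND [the disposal is of a chargeable asset? yes] → not satisfied.
paragraph 10 — Assessable Resident: [Tier VI Enterprise (paragraph 7)? no] AND [Qualifying Entity (paragraph 8)? no] → not satisfied.
paragraph 13 — Protected Trader: [Tier VI Resident (paragraph 6)? no] AND [not an Assessable Resident (paragraph 10)? yes] → not satisfied.

Tier VI Resident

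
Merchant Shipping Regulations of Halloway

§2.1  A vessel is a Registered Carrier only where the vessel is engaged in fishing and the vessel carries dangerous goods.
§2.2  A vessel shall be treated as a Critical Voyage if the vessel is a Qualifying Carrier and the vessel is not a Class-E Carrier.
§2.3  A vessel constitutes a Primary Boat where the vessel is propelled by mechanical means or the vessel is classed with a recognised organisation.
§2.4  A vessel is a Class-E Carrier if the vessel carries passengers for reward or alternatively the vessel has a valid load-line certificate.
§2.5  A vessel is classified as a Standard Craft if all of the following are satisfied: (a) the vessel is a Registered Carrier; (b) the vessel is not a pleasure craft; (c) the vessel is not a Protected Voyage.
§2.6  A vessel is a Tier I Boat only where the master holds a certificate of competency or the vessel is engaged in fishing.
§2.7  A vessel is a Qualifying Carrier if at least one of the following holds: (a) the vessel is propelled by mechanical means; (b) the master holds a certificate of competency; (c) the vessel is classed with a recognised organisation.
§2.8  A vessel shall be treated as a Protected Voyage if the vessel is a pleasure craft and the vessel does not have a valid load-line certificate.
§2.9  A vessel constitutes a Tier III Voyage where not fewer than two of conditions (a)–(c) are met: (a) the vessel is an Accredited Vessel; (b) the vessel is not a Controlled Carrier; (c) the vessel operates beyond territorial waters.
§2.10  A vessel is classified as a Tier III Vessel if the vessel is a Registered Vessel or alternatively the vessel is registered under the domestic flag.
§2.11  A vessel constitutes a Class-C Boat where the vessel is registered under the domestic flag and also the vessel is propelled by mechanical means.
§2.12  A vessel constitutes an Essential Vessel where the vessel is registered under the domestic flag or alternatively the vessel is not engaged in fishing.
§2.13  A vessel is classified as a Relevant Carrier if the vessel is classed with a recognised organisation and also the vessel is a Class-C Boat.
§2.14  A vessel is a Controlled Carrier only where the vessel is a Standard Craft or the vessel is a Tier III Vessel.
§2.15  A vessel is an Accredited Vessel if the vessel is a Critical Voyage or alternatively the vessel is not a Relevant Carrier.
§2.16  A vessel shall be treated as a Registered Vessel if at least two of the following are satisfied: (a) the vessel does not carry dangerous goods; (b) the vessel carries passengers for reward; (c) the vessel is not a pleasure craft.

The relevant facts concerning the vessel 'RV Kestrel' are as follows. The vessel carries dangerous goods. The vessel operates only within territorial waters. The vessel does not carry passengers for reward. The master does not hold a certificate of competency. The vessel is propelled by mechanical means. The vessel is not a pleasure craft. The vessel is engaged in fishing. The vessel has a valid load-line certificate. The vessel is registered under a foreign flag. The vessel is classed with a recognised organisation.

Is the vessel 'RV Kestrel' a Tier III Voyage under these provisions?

No

§2.7 — Qualifying Carrier: [the vessel is propelled by mechanical means? yes] OR [the master holds a certificate of competency? no] OR [the vessel is classed with a recognised organisation? yes] → satisfied.
§2.4 — Class-E Carrier: [the vessel carries passengers for reward? no] OR [the vessel has a valid load-line certificate? yes] → satisfied.
§2.2 — Critical Voyage: [Qualifying Carrier (§2.7)? yes] AND [not a Class-E Carrier (§2.4)? no] → not satisfied.
§2.11 — Class-C Boat: [the vessel is registered under the domestic flag? no] AND [the vessel is propelled by mechanical means? yes] → not satisfied.
§2.13 — Relevant Carrier: [the vessel is classed with a recognised organisation? yes] AND [Class-C Boat (§2.11)? no] → not satisfied.
§2.15 — Accredited Vessel: [Critical Voyage (§2.2)? no] OR [not a Relevant Carrier (§2.13)? yes] → satisfied.
§2.1 — Registered Carrier: [the vessel is engaged in fishing? yes] AND [the vessel carries dangerous goods? yes] → satisfied.
§2.8 — Protected Voyage: [the vessel is a pleasure craft? no] AND [the vessel does not have a valid load-line certificate? no] → not satisfied.
§2.5 — Standard Craft: [Registered Carrier (§2.1)? yes] AND [the vessel is not a pleasure craft? yes] AND [not a Protected Voyage (§2.8)? yes] → satisfied.
§2.16 — Registered Vessel: the vessel does not carry dangerous goods? no; the vessel carries passengers for reward? no; the vessel is not a pleasure craft? yes — 1 of 3 hold (need ≥2) → not satisfied.
§2.10 — Tier III Vessel: [Registered Vessel (§2.16)? no] OR [the vessel is registered under the domestic flag? no] → not satisfied.
§2.14 — Controlled Carrier: [Standard Craft (§2.5)? yes] OR [Tier III Vessel (§2.10)? no] → satisfied.
§2.9 — Tier III Voyage: Accredited Vessel (§2.15)? yes; not a Controlled Carrier (§2.14)? no; the vessel operates beyond territorial waters? no — 1 of 3 hold (need ≥2) → not satisfied.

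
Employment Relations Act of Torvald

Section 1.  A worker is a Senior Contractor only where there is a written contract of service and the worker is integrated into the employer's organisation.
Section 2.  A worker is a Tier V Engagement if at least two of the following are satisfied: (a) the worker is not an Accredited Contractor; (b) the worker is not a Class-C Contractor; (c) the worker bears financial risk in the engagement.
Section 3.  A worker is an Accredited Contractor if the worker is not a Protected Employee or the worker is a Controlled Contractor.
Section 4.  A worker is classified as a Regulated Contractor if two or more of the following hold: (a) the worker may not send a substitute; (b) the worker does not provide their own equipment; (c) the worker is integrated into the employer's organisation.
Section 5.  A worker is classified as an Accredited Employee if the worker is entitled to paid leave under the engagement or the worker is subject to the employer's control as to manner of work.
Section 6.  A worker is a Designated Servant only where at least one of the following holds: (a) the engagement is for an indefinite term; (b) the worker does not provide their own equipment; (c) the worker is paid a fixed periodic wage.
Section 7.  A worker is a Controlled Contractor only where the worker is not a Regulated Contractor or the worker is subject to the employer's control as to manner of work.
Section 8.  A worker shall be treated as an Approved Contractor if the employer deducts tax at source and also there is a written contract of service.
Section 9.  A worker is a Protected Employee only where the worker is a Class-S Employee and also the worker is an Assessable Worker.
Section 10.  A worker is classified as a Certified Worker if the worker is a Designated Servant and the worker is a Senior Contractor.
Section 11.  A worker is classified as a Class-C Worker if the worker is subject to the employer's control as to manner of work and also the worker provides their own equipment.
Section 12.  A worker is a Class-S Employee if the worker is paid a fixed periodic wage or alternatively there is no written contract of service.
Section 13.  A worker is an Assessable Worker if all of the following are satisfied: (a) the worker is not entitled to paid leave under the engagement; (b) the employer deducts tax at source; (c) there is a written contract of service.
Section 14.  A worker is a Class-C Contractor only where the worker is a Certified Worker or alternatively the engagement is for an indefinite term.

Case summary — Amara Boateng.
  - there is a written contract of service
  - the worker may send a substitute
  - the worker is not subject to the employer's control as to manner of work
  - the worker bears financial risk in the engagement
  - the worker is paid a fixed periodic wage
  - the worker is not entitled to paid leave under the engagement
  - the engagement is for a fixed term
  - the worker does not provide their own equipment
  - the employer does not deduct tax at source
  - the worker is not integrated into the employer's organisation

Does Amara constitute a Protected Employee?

No

section 12 — Class-S Employee: [the worker is paid a fixed periodic wage? yes] OR [there is no written contract of service? no] → satisfied.
section 13 — Assessable Worker: [the worker is not entitled to paid leave under the engagement? yes] AND [the employer deducts tax at source? no] AND [there is a written contract of service? yes] → not satisfied.
section 9 — Protected Employee: [Class-S Employee (section 12)? yes] AND [Assessable Worker (section 13)? no] → not satisfied.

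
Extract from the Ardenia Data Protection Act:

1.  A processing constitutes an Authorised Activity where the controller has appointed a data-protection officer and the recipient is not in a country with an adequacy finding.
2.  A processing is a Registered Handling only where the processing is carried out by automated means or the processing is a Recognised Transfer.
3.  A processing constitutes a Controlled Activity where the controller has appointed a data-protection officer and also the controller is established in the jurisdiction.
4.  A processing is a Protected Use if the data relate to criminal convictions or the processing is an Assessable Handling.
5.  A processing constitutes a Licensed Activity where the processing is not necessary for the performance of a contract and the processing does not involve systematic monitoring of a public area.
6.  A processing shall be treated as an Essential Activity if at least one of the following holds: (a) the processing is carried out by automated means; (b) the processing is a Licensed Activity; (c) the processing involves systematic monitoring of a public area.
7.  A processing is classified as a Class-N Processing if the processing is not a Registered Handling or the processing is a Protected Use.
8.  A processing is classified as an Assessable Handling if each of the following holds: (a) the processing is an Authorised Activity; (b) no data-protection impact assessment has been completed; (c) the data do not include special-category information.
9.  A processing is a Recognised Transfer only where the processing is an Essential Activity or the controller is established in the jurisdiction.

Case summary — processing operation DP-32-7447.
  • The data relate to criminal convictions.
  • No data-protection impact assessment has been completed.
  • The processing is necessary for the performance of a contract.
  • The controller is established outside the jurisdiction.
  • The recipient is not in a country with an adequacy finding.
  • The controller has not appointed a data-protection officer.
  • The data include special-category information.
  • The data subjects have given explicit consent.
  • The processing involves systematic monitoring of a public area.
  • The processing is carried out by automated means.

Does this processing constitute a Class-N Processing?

Yes

paragraph 5 — Licensed Activity: [the processing is not necessary for the performance of a contract? no] AND [the processing does not involve systematic monitoring of a public area? no] → not satisfied.
paragraph 6 — Essential Activity: [the processing is carried out by automated means? yes] OR [Licensed Activity (paragraph 5)? no] OR [the processing involves systematic monitoring of a public area? yes] → satisfied.
paragraph 9 — Recognised Transfer: [Essential Activity (paragraph 6)? yes] OR [the controller is established in the jurisdiction? no] → satisfied.
paragraph 2 — Registered Handling: [the processing is carried out by automated means? yes] OR [Recognised Transfer (paragraph 9)? yes] → satisfied.
paragraph 1 — Authorised Activity: [the controller has appointed a data-protection officer? no] AND [the recipient is not in a country with an adequacy finding? yes] → not satisfied.
paragraph 8 — Assessable Handling: [Authorised Activity (paragraph 1)? no] AND [no data-protection impact assessment has been completed? yes] AND [the data do not include special-category information? no] → not satisfied.
paragraph 4 — Protected Use: [the data relate to criminal convictions? yes] OR [Assessable Handling (paragraph 8)? no] → satisfied.
paragraph 7 — Class-N Processing: [not a Registered Handling (paragraph 2)? no] OR [Protected Use (paragraph 4)? yes] → satisfied.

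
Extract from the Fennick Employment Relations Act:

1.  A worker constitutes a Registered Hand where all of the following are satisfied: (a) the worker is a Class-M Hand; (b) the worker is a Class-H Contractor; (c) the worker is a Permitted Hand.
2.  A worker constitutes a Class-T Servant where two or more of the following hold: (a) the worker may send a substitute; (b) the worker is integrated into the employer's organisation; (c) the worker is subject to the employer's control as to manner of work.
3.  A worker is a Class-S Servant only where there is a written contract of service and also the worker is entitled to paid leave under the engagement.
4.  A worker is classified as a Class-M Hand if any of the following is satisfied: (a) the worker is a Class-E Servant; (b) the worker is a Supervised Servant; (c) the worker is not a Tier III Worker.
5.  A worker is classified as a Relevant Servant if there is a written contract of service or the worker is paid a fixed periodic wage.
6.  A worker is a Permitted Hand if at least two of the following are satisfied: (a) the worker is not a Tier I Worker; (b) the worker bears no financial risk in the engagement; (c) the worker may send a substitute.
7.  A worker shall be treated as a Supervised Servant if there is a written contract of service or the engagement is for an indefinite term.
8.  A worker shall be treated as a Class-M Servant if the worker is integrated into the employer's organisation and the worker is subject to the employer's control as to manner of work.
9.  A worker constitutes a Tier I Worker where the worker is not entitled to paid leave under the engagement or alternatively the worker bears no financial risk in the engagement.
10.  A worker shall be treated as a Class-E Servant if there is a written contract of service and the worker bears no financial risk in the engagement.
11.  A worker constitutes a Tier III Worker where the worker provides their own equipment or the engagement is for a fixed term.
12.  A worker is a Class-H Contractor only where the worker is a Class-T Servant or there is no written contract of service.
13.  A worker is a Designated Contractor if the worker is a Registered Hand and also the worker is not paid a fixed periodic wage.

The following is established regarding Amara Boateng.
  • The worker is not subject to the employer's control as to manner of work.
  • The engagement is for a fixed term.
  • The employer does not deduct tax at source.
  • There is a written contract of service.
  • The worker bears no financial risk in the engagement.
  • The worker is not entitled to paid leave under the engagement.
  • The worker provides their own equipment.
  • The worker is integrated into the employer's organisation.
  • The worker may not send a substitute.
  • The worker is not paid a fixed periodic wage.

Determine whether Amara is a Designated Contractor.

Under paragraph 10: there is a written contract of service? yes; and the worker bears no financial risk in the engagement? yes. So the worker is a Class-E Servant.
Under paragraph 7: there is a written contract of service? yes; or the engagement is for an indefinite term? no. So the worker is a Supervised Servant.
Under paragraph 11: the worker provides their own equipment? yes; or the engagement is for a fixed term? yes. So the worker is a Tier III Worker.
Under paragraph 4: Class-E Servant (paragraph 10)? yes; or Supervised Servant (paragraph 7)? yes; or not a Tier III Worker (paragraph 11)? no. So the worker is a Class-M Hand.
Under paragraph 2: the worker may send a substitute? no; the worker is integrated into the employer's organisation? yes; the worker is subject to the employer's control as to manner of work? no — 1 of 3 hold (need ≥2) → not satisfied.
Under paragraph 12: Class-T Servant (paragraph 2)? no; or there is no written contract of service? no. So the worker is not a Class-H Contractor.
Under paragraph 9: the worker is not entitled to paid leave under the engagement? yes; or the worker bears no financial risk in the engagement? yes. So the worker is a Tier I Worker.
Under paragraph 6: not a Tier I Worker (paragraph 9)? no; the worker bears no financial risk in the engagement? yes; the worker may send a substitute? no — 1 of 3 hold (need ≥2) → not satisfied.
Under paragraph 1: Class-M Hand (paragraph 4)? yes; and Class-H Contractor (paragraph 12)? no; and Permitted Hand (paragraph 6)? no. So the worker is not a Registered Hand.
Under paragraph 13: Registered Hand (paragraph 1)? no; and the worker is not paid a fixed periodic wage? yes. So the worker is not a Designated Contractor.

No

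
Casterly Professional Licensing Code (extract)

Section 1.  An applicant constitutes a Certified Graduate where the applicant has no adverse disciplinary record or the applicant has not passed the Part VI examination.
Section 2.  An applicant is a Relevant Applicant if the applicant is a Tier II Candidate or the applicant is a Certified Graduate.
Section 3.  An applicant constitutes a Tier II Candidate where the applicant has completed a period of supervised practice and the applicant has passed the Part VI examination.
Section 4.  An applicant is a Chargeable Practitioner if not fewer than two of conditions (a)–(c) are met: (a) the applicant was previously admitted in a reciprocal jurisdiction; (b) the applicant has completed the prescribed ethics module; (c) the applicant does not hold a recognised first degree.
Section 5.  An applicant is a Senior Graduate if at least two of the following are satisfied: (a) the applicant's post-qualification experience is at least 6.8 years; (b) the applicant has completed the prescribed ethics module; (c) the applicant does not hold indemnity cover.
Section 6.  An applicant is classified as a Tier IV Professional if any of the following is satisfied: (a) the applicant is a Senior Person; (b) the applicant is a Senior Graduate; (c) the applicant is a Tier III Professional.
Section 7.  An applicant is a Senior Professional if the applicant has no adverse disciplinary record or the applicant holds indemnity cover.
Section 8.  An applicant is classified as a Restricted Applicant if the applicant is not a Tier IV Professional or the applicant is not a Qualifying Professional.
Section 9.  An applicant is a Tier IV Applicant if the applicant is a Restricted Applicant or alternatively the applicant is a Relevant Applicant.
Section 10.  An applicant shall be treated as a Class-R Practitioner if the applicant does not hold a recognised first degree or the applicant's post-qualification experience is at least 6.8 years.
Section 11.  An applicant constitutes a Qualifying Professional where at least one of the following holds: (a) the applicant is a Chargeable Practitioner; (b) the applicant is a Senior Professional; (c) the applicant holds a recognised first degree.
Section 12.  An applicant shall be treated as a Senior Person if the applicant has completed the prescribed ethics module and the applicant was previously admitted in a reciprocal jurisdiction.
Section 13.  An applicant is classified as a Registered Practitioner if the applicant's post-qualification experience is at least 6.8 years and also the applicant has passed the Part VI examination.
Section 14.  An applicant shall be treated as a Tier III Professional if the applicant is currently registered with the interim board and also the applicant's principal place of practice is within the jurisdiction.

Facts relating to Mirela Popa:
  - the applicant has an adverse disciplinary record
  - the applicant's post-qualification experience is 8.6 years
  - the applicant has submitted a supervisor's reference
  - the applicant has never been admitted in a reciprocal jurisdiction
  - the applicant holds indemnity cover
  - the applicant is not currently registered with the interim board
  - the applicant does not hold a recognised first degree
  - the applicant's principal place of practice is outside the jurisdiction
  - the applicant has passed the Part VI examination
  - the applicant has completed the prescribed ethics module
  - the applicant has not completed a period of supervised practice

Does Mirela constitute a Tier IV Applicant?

section 12 — Senior Person: [the applicant has completed the prescribed ethics module? yes] AND [the applicant was previously admitted in a reciprocal jurisdiction? no] → not satisfied.
section 5 — Senior Graduate: applicant's post-qualification experience: 8.6 years ≥ 6.8 years? yes; the applicant has completed the prescribed ethics module? yes; the applicant does not hold indemnity cover? no — 2 of 3 hold (need ≥2) → satisfied.
section 14 — Tier III Professional: [the applicant is currently registered with the interim board? no] AND [the applicant's principal place of practice is within the jurisdiction? no] → not satisfied.
section 6 — Tier IV Professional: [Senior Person (section 12)? no] OR [Senior Graduate (section 5)? yes] OR [Tier III Professional (section 14)? no] → satisfied.
section 4 — Chargeable Practitioner: the applicant was previously admitted in a reciprocal jurisdiction? no; the applicant has completed the prescribed ethics module? yes; the applicant does not hold a recognised first degree? yes — 2 of 3 hold (need ≥2) → satisfied.
section 7 — Senior Professional: [the applicant has no adverse disciplinary record? no] OR [the applicant holds indemnity cover? yes] → satisfied.
section 11 — Qualifying Professional: [Chargeable Practitioner (section 4)? yes] OR [Senior Professional (section 7)? yes] OR [the applicant holds a recognised first degree? no] → satisfied.
section 8 — Restricted Applicant: [not a Tier IV Professional (section 6)? no] OR [not a Qualifying Professional (section 11)? no] → not satisfied.
section 3 — Tier II Candidate: [the applicant has completed a period of supervised practice? no] AND [the applicant has passed the Part VI examination? yes] → not satisfied.
section 1 — Certified Graduate: [the applicant has no adverse disciplinary record? no] OR [the applicant has not passed the Part VI examination? no] → not satisfied.
section 2 — Relevant Applicant: [Tier II Candidate (section 3)? no] OR [Certified Graduate (section 1)? no] → not satisfied.
section 9 — Tier IV Applicant: [Restricted Applicant (section 8)? no] OR [Relevant Applicant (section 2)? no] → not satisfied.

No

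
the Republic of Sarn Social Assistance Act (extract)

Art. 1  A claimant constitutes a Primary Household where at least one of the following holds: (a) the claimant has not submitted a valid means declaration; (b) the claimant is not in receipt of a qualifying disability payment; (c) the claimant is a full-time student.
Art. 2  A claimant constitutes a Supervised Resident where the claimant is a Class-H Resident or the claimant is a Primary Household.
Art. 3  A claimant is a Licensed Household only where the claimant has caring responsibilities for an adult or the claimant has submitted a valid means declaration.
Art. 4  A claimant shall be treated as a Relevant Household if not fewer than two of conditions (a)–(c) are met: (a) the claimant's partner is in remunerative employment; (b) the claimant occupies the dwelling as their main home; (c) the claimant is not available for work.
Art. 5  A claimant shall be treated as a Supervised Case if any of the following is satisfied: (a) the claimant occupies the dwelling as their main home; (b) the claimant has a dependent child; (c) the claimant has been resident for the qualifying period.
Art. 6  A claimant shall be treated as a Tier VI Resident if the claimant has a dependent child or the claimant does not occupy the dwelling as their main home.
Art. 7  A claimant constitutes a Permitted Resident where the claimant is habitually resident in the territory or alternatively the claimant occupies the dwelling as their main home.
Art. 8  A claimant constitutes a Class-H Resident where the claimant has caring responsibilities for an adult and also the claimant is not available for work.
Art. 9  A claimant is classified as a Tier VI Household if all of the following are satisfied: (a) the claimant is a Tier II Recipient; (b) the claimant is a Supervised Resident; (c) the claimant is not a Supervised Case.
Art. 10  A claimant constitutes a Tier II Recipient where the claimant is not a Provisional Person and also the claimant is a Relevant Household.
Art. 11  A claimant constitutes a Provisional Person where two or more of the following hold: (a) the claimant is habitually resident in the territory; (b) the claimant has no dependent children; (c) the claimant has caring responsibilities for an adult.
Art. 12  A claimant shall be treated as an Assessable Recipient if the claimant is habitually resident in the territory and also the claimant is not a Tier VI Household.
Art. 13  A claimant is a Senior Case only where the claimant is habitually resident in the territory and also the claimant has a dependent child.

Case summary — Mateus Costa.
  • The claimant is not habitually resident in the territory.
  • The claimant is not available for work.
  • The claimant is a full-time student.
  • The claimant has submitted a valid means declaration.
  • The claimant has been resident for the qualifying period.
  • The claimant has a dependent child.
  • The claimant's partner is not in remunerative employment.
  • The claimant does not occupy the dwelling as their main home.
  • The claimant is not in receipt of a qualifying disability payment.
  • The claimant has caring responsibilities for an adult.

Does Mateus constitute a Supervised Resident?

Yes

article 8 — Class-H Resident: [the claimant has caring responsibilities for an adult? yes] AND [the claimant is not available for work? yes] → satisfied.
article 1 — Primary Household: [the claimant has not submitted a valid means declaration? no] OR [the claimant is not in receipt of a qualifying disability payment? yes] OR [the claimant is a full-time student? yes] → satisfied.
article 2 — Supervised Resident: [Class-H Resident (article 8)? yes] OR [Primary Household (article 1)? yes] → satisfied.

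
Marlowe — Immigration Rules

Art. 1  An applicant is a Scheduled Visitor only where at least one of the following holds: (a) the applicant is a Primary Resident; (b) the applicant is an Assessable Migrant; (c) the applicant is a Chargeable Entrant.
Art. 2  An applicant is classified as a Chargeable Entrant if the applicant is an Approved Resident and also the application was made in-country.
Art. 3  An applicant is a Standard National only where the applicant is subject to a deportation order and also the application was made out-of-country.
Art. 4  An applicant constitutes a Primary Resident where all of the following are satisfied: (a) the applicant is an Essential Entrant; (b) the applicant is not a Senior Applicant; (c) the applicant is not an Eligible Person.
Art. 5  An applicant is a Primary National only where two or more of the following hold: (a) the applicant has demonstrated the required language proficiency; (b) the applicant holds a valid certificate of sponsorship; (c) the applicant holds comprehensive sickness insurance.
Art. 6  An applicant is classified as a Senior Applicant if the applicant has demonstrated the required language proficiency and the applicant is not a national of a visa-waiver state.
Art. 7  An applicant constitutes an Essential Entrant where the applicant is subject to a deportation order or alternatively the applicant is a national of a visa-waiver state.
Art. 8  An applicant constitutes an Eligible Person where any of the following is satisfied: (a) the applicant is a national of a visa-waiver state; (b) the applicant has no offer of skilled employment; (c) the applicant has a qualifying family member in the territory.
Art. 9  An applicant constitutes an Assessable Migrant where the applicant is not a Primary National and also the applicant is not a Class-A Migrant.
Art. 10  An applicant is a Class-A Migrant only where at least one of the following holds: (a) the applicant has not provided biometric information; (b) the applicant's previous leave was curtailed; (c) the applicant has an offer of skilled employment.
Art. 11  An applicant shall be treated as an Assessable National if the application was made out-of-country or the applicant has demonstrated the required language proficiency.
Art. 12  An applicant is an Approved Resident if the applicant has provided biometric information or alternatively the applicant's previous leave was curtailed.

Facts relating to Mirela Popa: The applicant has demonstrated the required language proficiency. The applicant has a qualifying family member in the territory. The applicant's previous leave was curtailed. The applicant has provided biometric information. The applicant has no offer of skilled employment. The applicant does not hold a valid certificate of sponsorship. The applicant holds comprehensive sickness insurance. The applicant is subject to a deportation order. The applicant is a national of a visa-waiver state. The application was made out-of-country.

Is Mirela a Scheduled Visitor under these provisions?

No

Under article 7: the applicant is subject to a deportation order? yes; or the applicant is a national of a visa-waiver state? yes. So the applicant is an Essential Entrant.
Under article 6: the applicant has demonstrated the required language proficiency? yes; and the applicant is not a national of a visa-waiver state? no. So the applicant is not a Senior Applicant.
Under article 8: the applicant is a national of a visa-waiver state? yes; or the applicant has no offer of skilled employment? yes; or the applicant has a qualifying family member in the territory? yes. So the applicant is an Eligible Person.
Under article 4: Essential Entrant (article 7)? yes; and not a Senior Applicant (article 6)? yes; and not an Eligible Person (article 8)? no. So the applicant is not a Primary Resident.
Under article 5: the applicant has demonstrated the required language proficiency? yes; the applicant holds a valid certificate of sponsorship? no; the applicant holds comprehensive sickness insurance? yes — 2 of 3 hold (need ≥2) → satisfied.
Under article 10: the applicant has not provided biometric information? no; or the applicant's previous leave was curtailed? yes; or the applicant has an offer of skilled employment? no. So the applicant is a Class-A Migrant.
Under article 9: not a Primary National (article 5)? no; and not a Class-A Migrant (article 10)? no. So the applicant is not an Assessable Migrant.
Under article 12: the applicant has provided biometric information? yes; or the applicant's previous leave was curtailed? yes. So the applicant is an Approved Resident.
Under article 2: Approved Resident (article 12)? yes; and the application was made in-country? no. So the applicant is not a Chargeable Entrant.
Under article 1: Primary Resident (article 4)? no; or Assessable Migrant (article 9)? no; or Chargeable Entrant (article 2)? no. So the applicant is not a Scheduled Visitor.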